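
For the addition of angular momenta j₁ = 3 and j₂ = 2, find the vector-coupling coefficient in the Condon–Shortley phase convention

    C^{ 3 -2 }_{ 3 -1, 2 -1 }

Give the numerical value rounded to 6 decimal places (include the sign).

√[7·2!4!2!/9! · 2!4!1!3!1!5!] = √(64)
  +(−1)^0/∏(0,2,4,1,0,1)! = 1/48  (running 1/48)
  +(−1)^1/∏(1,1,3,0,1,2)! = -1/12  (running -1/16)
⟨..|..⟩ = √(64)·(-1/16) = -0.500000

−√(1/4) ≈ -0.500000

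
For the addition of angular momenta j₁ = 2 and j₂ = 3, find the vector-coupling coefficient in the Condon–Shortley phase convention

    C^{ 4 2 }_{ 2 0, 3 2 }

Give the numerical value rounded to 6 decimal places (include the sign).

triangle: 1!·3!·5!/10! = 720/3628800
(j±m)!: 2!·2!·5!·1!·6!·2! = 691200
prefactor² = (2J+1)·Δ·N² = 8640/7
  k=0: +1/(0!·1!·2!·5!·1!·0!) = 1/240
  k=1: −1/(1!·0!·1!·4!·2!·1!) = -1/48
Σ = -1/60  ⇒  CG² = 8640/7·(-1/60)² = 12/35
CG = −√(12/35) = -0.585540

-0.585540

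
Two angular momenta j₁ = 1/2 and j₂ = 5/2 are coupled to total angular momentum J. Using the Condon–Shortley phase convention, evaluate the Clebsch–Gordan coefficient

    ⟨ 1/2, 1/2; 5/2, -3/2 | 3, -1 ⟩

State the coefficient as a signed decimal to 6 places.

√[7·0!1!5!/7! · 1!0!1!4!2!4!] = √(192)
  +(−1)^0/∏(0,0,0,1,1,4)! = 1/24  (running 1/24)
⟨..|..⟩ = √(192)·(1/24) = +0.577350

+√(1/3) = +0.577350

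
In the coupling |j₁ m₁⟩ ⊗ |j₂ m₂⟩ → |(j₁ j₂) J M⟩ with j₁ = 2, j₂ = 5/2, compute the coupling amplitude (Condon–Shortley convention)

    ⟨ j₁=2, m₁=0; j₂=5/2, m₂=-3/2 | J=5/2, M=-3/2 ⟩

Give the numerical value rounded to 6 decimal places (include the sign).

j₁+j₂−J=2  J+j₁−j₂=2  J−j₁+j₂=3  j₁+j₂+J+1=8
(j₁±m₁, j₂±m₂, J±M) = (2,2,1,4,1,4)
P² = 288/35
sum k=0..1:
  [0] +1/8 = 1/8
  [1] −1/6 = -1/6
S = -1/24
C² = P²·S² = 1/70 ; C = -0.119523

-0.119523  (= −√(1/70))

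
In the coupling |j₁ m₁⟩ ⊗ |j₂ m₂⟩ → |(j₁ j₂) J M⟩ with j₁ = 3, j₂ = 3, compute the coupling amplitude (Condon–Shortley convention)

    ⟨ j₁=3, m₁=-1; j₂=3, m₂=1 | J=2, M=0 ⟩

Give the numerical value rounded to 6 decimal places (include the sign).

−√(3/28) ≈ -0.327327

√[5·4!2!2!/9! · 2!4!4!2!2!2!] = √(256/21)
  +(−1)^2/∏(2,2,2,2,0,0)! = 1/16  (running 1/16)
  +(−1)^3/∏(3,1,1,1,1,1)! = -1/6  (running -5/48)
  +(−1)^4/∏(4,0,0,0,2,2)! = 1/96  (running -3/32)
⟨..|..⟩ = √(256/21)·(-3/32) = -0.327327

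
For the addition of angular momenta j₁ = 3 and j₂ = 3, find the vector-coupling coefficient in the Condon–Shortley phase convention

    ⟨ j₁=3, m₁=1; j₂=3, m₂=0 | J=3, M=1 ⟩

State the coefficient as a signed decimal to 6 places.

j₁+j₂−J=3  J+j₁−j₂=3  J−j₁+j₂=3  j₁+j₂+J+1=10
(j₁±m₁, j₂±m₂, J±M) = (4,2,3,3,4,2)
P² = 864/25
sum k=0..2:
  [0] +1/72 = 1/72
  [1] −1/8 = -1/8
  [2] +1/24 = 1/24
S = -5/72
C² = P²·S² = 1/6 ; C = -0.408248

−√(1/6) ≈ -0.408248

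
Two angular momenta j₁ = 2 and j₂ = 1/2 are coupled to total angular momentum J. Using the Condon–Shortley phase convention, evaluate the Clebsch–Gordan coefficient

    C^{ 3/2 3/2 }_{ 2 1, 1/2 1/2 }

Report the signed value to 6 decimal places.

√[4·1!3!0!/5! · 3!1!1!0!3!0!] = √(36/5)
  +(−1)^1/∏(1,0,0,0,3,0)! = -1/6  (running -1/6)
⟨..|..⟩ = √(36/5)·(-1/6) = -0.447214

−√(1/5) ≈ -0.447214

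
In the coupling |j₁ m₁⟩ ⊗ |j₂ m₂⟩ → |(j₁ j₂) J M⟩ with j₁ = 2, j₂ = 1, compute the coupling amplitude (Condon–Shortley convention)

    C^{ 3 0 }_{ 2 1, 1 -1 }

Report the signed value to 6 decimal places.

+0.447214  (= +√(1/5))

√[7·0!4!2!/7! · 3!1!0!2!3!3!] = √(144/5)
  +(−1)^0/∏(0,0,1,0,3,2)! = 1/12  (running 1/12)
⟨..|..⟩ = √(144/5)·(1/12) = +0.447214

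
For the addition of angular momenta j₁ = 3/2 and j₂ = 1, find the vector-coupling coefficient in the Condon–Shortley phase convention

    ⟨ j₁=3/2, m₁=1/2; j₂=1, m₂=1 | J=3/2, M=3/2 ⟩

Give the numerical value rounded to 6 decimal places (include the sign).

-0.632456  (= −√(2/5))

√[4·1!2!1!/5! · 2!1!2!0!3!0!] = √(8/5)
  +(−1)^1/∏(1,0,0,1,2,0)! = -1/2  (running -1/2)
⟨..|..⟩ = √(8/5)·(-1/2) = -0.632456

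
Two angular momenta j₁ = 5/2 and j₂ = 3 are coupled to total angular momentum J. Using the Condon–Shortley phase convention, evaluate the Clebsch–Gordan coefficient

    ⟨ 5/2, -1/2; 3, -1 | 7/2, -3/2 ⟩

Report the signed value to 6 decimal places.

-0.487950  (= −√(5/21))

√[8·2!3!4!/10! · 2!3!2!4!2!5!] = √(3072/35)
  +(−1)^0/∏(0,2,3,2,0,2)! = 1/48  (running 1/48)
  +(−1)^1/∏(1,1,2,1,1,3)! = -1/12  (running -1/16)
  +(−1)^2/∏(2,0,1,0,2,4)! = 1/96  (running -5/96)
⟨..|..⟩ = √(3072/35)·(-5/96) = -0.487950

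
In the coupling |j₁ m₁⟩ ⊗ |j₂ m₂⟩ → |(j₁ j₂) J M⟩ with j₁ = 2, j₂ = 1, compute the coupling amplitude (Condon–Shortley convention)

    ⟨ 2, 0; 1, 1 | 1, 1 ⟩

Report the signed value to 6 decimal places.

+0.316228

triangle: 2!*2!*0!/5! = 4/120
(j±m)!: 2!*2!*2!*0!*2!*0! = 16
prefactor² = (2J+1)*Δ*N² = 8/5
  k=2: +1/(2!*0!*0!*0!*2!*0!) = 1/4
Σ = 1/4  ⇒  CG² = 8/5*1/4² = 1/10
CG = +√(1/10) = +0.316228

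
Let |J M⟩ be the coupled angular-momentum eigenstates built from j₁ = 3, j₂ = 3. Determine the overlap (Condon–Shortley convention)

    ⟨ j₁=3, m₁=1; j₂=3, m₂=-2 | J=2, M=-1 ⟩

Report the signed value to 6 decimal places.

-0.422577  (= −√(5/28))

triangle: 4!×2!×2!/9! = 96/362880
(j±m)!: 4!×2!×1!×5!×1!×3! = 34560
prefactor² = (2J+1)×Δ×N² = 320/7
  k=0: +1/(0!×4!×2!×1!×0!×1!) = 1/48
  k=1: −1/(1!×3!×1!×0!×1!×2!) = -1/12
Σ = -1/16  ⇒  CG² = 320/7×(-1/16)² = 5/28
CG = −√(5/28) = -0.422577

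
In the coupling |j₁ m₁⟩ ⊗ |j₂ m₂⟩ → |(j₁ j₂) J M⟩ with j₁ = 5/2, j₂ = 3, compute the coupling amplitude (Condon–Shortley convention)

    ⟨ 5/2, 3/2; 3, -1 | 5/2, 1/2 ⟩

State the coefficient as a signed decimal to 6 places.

√[6·3!2!3!/9! · 4!1!2!4!3!2!] = √(576/35)
  +(−1)^0/∏(0,3,1,2,1,1)! = 1/12  (running 1/12)
  +(−1)^1/∏(1,2,0,1,2,2)! = -1/8  (running -1/24)
⟨..|..⟩ = √(576/35)·(-1/24) = -0.169031

−√(1/35) ≈ -0.169031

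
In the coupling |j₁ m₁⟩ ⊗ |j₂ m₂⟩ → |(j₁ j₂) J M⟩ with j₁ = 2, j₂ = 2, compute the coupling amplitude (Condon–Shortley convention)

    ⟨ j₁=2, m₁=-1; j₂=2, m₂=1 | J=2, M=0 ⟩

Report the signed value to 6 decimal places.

triangle: 2!*2!*2!/7! = 8/5040
(j±m)!: 1!*3!*3!*1!*2!*2! = 144
prefactor² = (2J+1)*Δ*N² = 8/7
  k=1: −1/(1!*1!*2!*2!*0!*0!) = -1/4
  k=2: +1/(2!*0!*1!*1!*1!*1!) = 1/2
Σ = 1/4  ⇒  CG² = 8/7*1/4² = 1/14
CG = +√(1/14) = +0.267261

+0.267261  (= +√(1/14))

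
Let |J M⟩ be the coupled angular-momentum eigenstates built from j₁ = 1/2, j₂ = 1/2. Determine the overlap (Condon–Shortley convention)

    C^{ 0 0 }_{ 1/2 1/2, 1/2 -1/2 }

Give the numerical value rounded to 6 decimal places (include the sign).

triangle: 1!×0!×0!/2! = 1/2
(j±m)!: 1!×0!×0!×1!×0!×0! = 1
prefactor² = (2J+1)×Δ×N² = 1/2
  k=0: +1/(0!×1!×0!×0!×0!×0!) = 1
Σ = 1  ⇒  CG² = 1/2×1² = 1/2
CG = +√(1/2) = +0.707107

+√(1/2) = +0.707107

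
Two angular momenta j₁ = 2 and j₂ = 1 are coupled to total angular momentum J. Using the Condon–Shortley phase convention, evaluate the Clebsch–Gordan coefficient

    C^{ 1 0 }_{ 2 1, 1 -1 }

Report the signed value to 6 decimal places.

+√(3/10) ≈ +0.547723

√[3·2!2!0!/5! · 3!1!0!2!1!1!] = √(6/5)
  +(−1)^0/∏(0,2,1,0,1,0)! = 1/2  (running 1/2)
⟨..|..⟩ = √(6/5)·(1/2) = +0.547723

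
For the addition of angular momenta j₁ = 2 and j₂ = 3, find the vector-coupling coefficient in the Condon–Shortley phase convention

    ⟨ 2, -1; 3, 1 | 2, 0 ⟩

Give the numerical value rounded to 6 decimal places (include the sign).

j₁+j₂−J=3  J+j₁−j₂=1  J−j₁+j₂=3  j₁+j₂+J+1=8
(j₁±m₁, j₂±m₂, J±M) = (1,3,4,2,2,2)
P² = 36/7
sum k=2..3:
  [2] +1/4 = 1/4
  [3] −1/12 = -1/12
S = 1/6
C² = P²·S² = 1/7 ; C = +0.377964

+√(1/7) = +0.377964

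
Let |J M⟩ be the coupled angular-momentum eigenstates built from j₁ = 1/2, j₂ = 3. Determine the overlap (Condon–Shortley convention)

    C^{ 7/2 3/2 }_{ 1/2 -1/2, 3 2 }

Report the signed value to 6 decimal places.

triangle: 0!×1!×6!/8! = 720/40320
(j±m)!: 0!×1!×5!×1!×5!×2! = 28800
prefactor² = (2J+1)×Δ×N² = 28800/7
  k=0: +1/(0!×0!×1!×5!×0!×1!) = 1/120
Σ = 1/120  ⇒  CG² = 28800/7×1/120² = 2/7
CG = +√(2/7) = +0.534522

+0.534522  (= +√(2/7))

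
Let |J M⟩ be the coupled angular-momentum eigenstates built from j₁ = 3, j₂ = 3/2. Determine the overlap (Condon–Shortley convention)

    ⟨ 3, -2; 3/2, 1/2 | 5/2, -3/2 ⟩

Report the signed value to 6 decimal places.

+√(1/14) = +0.267261

√[6·2!4!1!/8! · 1!5!2!1!1!4!] = √(288/7)
  +(−1)^1/∏(1,1,4,1,0,0)! = -1/24  (running -1/24)
  +(−1)^2/∏(2,0,3,0,1,1)! = 1/12  (running 1/24)
⟨..|..⟩ = √(288/7)·(1/24) = +0.267261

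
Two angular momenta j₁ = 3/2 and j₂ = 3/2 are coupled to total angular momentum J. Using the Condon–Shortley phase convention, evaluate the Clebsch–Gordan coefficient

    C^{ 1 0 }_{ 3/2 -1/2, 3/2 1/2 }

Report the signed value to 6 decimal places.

−√(1/20) = -0.223607

j₁+j₂−J=2  J+j₁−j₂=1  J−j₁+j₂=1  j₁+j₂+J+1=5
(j₁±m₁, j₂±m₂, J±M) = (1,2,2,1,1,1)
P² = 1/5
sum k=1..2:
  [1] −1/1 = -1
  [2] +1/2 = 1/2
S = -1/2
C² = P²·S² = 1/20 ; C = -0.223607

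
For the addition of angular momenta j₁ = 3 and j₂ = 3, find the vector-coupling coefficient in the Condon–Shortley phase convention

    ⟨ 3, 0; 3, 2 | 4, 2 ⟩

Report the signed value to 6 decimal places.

triangle: 2!*4!*4!/11! = 1152/39916800
(j±m)!: 3!*3!*5!*1!*6!*2! = 6220800
prefactor² = (2J+1)*Δ*N² = 124416/77
  k=1: −1/(1!*1!*2!*4!*2!*0!) = -1/96
  k=2: +1/(2!*0!*1!*3!*3!*1!) = 1/72
Σ = 1/288  ⇒  CG² = 124416/77*1/288² = 3/154
CG = +√(3/154) = +0.139573

+√(3/154) ≈ +0.139573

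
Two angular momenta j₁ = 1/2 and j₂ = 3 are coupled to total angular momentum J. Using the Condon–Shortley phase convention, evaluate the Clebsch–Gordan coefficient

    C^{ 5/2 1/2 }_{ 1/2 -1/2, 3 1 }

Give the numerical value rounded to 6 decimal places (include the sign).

-0.755929

triangle: 1!*0!*5!/7! = 120/5040
(j±m)!: 0!*1!*4!*2!*3!*2! = 576
prefactor² = (2J+1)*Δ*N² = 576/7
  k=1: −1/(1!*0!*0!*3!*0!*2!) = -1/12
Σ = -1/12  ⇒  CG² = 576/7*(-1/12)² = 4/7
CG = −√(4/7) = -0.755929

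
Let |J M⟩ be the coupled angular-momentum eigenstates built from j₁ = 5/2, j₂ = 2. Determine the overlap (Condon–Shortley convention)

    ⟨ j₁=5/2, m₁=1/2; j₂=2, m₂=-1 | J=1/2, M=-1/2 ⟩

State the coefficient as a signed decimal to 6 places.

−√(2/15) = -0.365148

√[2·4!1!0!/6! · 3!2!1!3!0!1!] = √(24/5)
  +(−1)^1/∏(1,3,1,0,0,0)! = -1/6  (running -1/6)
⟨..|..⟩ = √(24/5)·(-1/6) = -0.365148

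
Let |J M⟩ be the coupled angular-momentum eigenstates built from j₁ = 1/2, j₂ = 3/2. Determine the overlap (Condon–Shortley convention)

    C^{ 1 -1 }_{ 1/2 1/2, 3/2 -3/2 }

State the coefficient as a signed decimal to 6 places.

+√(3/4) = +0.866025

triangle: 1!×0!×2!/4! = 2/24
(j±m)!: 1!×0!×0!×3!×0!×2! = 12
prefactor² = (2J+1)×Δ×N² = 3
  k=0: +1/(0!×1!×0!×0!×0!×2!) = 1/2
Σ = 1/2  ⇒  CG² = 3×1/2² = 3/4
CG = +√(3/4) = +0.866025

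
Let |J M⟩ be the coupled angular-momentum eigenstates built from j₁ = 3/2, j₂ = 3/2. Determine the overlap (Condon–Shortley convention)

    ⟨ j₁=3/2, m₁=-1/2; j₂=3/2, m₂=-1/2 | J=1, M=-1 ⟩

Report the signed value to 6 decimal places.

√[3·2!1!1!/5! · 1!2!1!2!0!2!] = √(2/5)
  +(−1)^1/∏(1,1,1,0,0,1)! = -1  (running -1)
⟨..|..⟩ = √(2/5)·(-1) = -0.632456

−√(2/5) = -0.632456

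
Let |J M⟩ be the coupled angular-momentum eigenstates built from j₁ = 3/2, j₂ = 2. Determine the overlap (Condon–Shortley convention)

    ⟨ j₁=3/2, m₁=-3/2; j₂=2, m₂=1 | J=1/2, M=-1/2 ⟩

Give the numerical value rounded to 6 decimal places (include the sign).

√[2·3!0!1!/5! · 0!3!3!1!0!1!] = √(18/5)
  +(−1)^3/∏(3,0,0,0,0,1)! = -1/6  (running -1/6)
⟨..|..⟩ = √(18/5)·(-1/6) = -0.316228

-0.316228  (= −√(1/10))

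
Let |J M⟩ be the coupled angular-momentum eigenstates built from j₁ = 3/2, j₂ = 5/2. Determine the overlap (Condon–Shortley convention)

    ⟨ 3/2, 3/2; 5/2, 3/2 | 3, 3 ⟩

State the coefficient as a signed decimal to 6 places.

+√(3/8) = +0.612372

triangle: 1!×2!×4!/8! = 48/40320
(j±m)!: 3!×0!×4!×1!×6!×0! = 103680
prefactor² = (2J+1)×Δ×N² = 864
  k=0: +1/(0!×1!×0!×4!×2!×0!) = 1/48
Σ = 1/48  ⇒  CG² = 864×1/48² = 3/8
CG = +√(3/8) = +0.612372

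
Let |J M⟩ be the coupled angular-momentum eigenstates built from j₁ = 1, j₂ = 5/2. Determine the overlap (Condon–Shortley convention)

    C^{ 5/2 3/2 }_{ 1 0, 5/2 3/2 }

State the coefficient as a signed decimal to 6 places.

-0.507093  (= −√(9/35))

j₁+j₂−J=1  J+j₁−j₂=1  J−j₁+j₂=4  j₁+j₂+J+1=7
(j₁±m₁, j₂±m₂, J±M) = (1,1,4,1,4,1)
P² = 576/35
sum k=0..1:
  [0] +1/24 = 1/24
  [1] −1/6 = -1/6
S = -1/8
C² = P²·S² = 9/35 ; C = -0.507093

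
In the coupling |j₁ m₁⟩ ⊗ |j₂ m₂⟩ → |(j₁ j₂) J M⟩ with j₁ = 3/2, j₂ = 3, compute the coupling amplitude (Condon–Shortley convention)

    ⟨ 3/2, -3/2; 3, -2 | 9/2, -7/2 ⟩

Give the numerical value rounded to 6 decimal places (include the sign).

√[10·0!3!6!/10! · 0!3!1!5!1!8!] = √(345600)
  +(−1)^0/∏(0,0,3,1,0,5)! = 1/720  (running 1/720)
⟨..|..⟩ = √(345600)·(1/720) = +0.816497

+√(2/3) ≈ +0.816497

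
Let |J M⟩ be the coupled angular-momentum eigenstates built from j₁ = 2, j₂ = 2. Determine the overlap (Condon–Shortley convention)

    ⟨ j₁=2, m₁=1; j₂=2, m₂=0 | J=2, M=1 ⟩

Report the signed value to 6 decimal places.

-0.267261  (= −√(1/14))

triangle: 2!·2!·2!/7! = 8/5040
(j±m)!: 3!·1!·2!·2!·3!·1! = 144
prefactor² = (2J+1)·Δ·N² = 8/7
  k=0: +1/(0!·2!·1!·2!·1!·0!) = 1/4
  k=1: −1/(1!·1!·0!·1!·2!·1!) = -1/2
Σ = -1/4  ⇒  CG² = 8/7·(-1/4)² = 1/14
CG = −√(1/14) = -0.267261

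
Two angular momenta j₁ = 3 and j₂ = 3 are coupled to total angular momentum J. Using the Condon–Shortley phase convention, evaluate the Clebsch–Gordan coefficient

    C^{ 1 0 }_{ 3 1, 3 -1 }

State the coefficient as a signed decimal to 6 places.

j₁+j₂−J=5  J+j₁−j₂=1  J−j₁+j₂=1  j₁+j₂+J+1=8
(j₁±m₁, j₂±m₂, J±M) = (4,2,2,4,1,1)
P² = 144/7
sum k=1..2:
  [1] −1/24 = -1/24
  [2] +1/12 = 1/12
S = 1/24
C² = P²·S² = 1/28 ; C = +0.188982

+0.188982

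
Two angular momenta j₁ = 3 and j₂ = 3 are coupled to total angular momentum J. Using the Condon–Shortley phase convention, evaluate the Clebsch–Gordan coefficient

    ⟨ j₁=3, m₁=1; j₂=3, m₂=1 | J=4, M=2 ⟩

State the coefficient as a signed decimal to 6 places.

-0.509647

√[9·2!4!4!/11! · 4!2!4!2!6!2!] = √(331776/385)
  +(−1)^0/∏(0,2,2,4,2,0)! = 1/192  (running 1/192)
  +(−1)^1/∏(1,1,1,3,3,1)! = -1/36  (running -13/576)
  +(−1)^2/∏(2,0,0,2,4,2)! = 1/192  (running -5/288)
⟨..|..⟩ = √(331776/385)·(-5/288) = -0.509647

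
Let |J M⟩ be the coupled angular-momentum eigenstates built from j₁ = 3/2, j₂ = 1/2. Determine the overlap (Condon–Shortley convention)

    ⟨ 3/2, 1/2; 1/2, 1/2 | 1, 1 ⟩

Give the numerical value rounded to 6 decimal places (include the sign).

-0.500000  (= −√(1/4))

triangle: 1!*2!*0!/4! = 2/24
(j±m)!: 2!*1!*1!*0!*2!*0! = 4
prefactor² = (2J+1)*Δ*N² = 1
  k=1: −1/(1!*0!*0!*0!*2!*0!) = -1/2
Σ = -1/2  ⇒  CG² = 1*(-1/2)² = 1/4
CG = −√(1/4) = -0.500000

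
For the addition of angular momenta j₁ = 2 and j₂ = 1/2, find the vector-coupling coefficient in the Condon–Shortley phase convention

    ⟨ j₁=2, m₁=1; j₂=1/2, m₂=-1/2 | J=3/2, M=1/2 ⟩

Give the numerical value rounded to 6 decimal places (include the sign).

j₁+j₂−J=1  J+j₁−j₂=3  J−j₁+j₂=0  j₁+j₂+J+1=5
(j₁±m₁, j₂±m₂, J±M) = (3,1,0,1,2,1)
P² = 12/5
sum k=0..0:
  [0] +1/2 = 1/2
S = 1/2
C² = P²·S² = 3/5 ; C = +0.774597

+√(3/5) ≈ +0.774597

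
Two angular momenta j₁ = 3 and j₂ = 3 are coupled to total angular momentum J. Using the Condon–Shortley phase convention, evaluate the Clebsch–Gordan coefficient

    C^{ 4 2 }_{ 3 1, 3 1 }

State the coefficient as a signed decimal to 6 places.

triangle: 2!×4!×4!/11! = 1152/39916800
(j±m)!: 4!×2!×4!×2!×6!×2! = 3317760
prefactor² = (2J+1)×Δ×N² = 331776/385
  k=0: +1/(0!×2!×2!×4!×2!×0!) = 1/192
  k=1: −1/(1!×1!×1!×3!×3!×1!) = -1/36
  k=2: +1/(2!×0!×0!×2!×4!×2!) = 1/192
Σ = -5/288  ⇒  CG² = 331776/385×(-5/288)² = 20/77
CG = −√(20/77) = -0.509647

−√(20/77) = -0.509647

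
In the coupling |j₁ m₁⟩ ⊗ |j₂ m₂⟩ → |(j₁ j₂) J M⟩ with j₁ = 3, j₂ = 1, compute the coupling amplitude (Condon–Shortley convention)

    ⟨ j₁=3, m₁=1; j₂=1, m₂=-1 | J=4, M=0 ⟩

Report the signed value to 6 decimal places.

j₁+j₂−J=0  J+j₁−j₂=6  J−j₁+j₂=2  j₁+j₂+J+1=9
(j₁±m₁, j₂±m₂, J±M) = (4,2,0,2,4,4)
P² = 13824/7
sum k=0..0:
  [0] +1/96 = 1/96
S = 1/96
C² = P²·S² = 3/14 ; C = +0.462910

+0.462910  (= +√(3/14))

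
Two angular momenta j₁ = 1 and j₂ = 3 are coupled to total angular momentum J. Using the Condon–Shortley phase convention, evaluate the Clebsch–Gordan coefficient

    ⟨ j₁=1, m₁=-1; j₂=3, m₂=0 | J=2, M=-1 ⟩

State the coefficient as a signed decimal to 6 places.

+√(1/7) ≈ +0.377964

√[5·2!0!4!/7! · 0!2!3!3!1!3!] = √(144/7)
  +(−1)^2/∏(2,0,0,1,0,3)! = 1/12  (running 1/12)
⟨..|..⟩ = √(144/7)·(1/12) = +0.377964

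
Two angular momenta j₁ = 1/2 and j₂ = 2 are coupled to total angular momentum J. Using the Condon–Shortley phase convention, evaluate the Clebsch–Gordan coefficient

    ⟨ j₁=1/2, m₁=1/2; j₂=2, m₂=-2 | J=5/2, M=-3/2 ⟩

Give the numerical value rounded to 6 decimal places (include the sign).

+0.447214

√[6·0!1!4!/6! · 1!0!0!4!1!4!] = √(576/5)
  +(−1)^0/∏(0,0,0,0,1,4)! = 1/24  (running 1/24)
⟨..|..⟩ = √(576/5)·(1/24) = +0.447214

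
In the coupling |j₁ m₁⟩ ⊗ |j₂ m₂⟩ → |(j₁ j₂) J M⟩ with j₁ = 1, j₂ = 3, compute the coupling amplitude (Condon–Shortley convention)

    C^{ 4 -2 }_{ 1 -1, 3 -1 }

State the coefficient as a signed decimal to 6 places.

+√(15/28) = +0.731925

√[9·0!2!6!/9! · 0!2!2!4!2!6!] = √(34560/7)
  +(−1)^0/∏(0,0,2,2,0,4)! = 1/96  (running 1/96)
⟨..|..⟩ = √(34560/7)·(1/96) = +0.731925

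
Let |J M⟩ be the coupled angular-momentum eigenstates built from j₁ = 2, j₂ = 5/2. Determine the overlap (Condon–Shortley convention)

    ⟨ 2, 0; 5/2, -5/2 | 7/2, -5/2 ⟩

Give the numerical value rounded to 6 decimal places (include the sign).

+0.690066

j₁+j₂−J=1  J+j₁−j₂=3  J−j₁+j₂=4  j₁+j₂+J+1=9
(j₁±m₁, j₂±m₂, J±M) = (2,2,0,5,1,6)
P² = 7680/7
sum k=0..0:
  [0] +1/48 = 1/48
S = 1/48
C² = P²·S² = 10/21 ; C = +0.690066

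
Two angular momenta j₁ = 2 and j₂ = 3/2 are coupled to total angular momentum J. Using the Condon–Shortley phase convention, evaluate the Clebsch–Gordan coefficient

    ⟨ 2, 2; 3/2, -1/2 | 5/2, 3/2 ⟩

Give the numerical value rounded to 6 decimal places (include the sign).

+0.676123

√[6·1!3!2!/7! · 4!0!1!2!4!1!] = √(576/35)
  +(−1)^0/∏(0,1,0,1,3,1)! = 1/6  (running 1/6)
⟨..|..⟩ = √(576/35)·(1/6) = +0.676123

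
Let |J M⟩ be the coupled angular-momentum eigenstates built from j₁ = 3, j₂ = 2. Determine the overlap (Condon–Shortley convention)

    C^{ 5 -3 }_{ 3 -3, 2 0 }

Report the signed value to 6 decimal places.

triangle: 0!*6!*4!/11! = 17280/39916800
(j±m)!: 0!*6!*2!*2!*2!*8! = 232243200
prefactor² = (2J+1)*Δ*N² = 1105920
  k=0: +1/(0!*0!*6!*2!*0!*2!) = 1/2880
Σ = 1/2880  ⇒  CG² = 1105920*1/2880² = 2/15
CG = +√(2/15) = +0.365148

+√(2/15) ≈ +0.365148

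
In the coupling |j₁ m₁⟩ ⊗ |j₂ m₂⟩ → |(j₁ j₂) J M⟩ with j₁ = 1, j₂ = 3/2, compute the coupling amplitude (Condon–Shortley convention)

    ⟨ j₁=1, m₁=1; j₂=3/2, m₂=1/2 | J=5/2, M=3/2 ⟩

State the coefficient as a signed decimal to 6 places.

+0.774597  (= +√(3/5))

triangle: 0!×2!×3!/6! = 12/720
(j±m)!: 2!×0!×2!×1!×4!×1! = 96
prefactor² = (2J+1)×Δ×N² = 48/5
  k=0: +1/(0!×0!×0!×2!×2!×1!) = 1/4
Σ = 1/4  ⇒  CG² = 48/5×1/4² = 3/5
CG = +√(3/5) = +0.774597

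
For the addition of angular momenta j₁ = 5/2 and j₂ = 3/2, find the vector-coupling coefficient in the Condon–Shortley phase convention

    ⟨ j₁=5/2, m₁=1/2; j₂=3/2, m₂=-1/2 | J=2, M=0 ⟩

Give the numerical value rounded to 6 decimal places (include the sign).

−√(1/14) ≈ -0.267261

triangle: 2!·3!·1!/7! = 12/5040
(j±m)!: 3!·2!·1!·2!·2!·2! = 96
prefactor² = (2J+1)·Δ·N² = 8/7
  k=0: +1/(0!·2!·2!·1!·1!·0!) = 1/4
  k=1: −1/(1!·1!·1!·0!·2!·1!) = -1/2
Σ = -1/4  ⇒  CG² = 8/7·(-1/4)² = 1/14
CG = −√(1/14) = -0.267261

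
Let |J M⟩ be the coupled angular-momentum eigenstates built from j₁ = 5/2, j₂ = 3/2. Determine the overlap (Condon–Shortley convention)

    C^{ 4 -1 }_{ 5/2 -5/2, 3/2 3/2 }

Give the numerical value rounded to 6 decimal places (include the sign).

+√(1/56) ≈ +0.133631

√[9·0!5!3!/9! · 0!5!3!0!3!5!] = √(64800/7)
  +(−1)^0/∏(0,0,5,3,0,0)! = 1/720  (running 1/720)
⟨..|..⟩ = √(64800/7)·(1/720) = +0.133631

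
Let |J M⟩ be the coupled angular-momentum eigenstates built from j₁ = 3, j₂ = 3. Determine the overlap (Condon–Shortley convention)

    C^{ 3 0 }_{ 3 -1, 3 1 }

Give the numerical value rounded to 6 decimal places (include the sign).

√[7·3!3!3!/10! · 2!4!4!2!3!3!] = √(864/25)
  +(−1)^1/∏(1,2,3,3,0,0)! = -1/72  (running -1/72)
  +(−1)^2/∏(2,1,2,2,1,1)! = 1/8  (running 1/9)
  +(−1)^3/∏(3,0,1,1,2,2)! = -1/24  (running 5/72)
⟨..|..⟩ = √(864/25)·(5/72) = +0.408248

+√(1/6) = +0.408248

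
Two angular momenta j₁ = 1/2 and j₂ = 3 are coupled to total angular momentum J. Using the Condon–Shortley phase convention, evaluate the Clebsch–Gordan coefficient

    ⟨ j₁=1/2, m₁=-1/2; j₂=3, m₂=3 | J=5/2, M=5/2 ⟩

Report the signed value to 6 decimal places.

-0.925820

j₁+j₂−J=1  J+j₁−j₂=0  J−j₁+j₂=5  j₁+j₂+J+1=7
(j₁±m₁, j₂±m₂, J±M) = (0,1,6,0,5,0)
P² = 86400/7
sum k=1..1:
  [1] −1/120 = -1/120
S = -1/120
C² = P²·S² = 6/7 ; C = -0.925820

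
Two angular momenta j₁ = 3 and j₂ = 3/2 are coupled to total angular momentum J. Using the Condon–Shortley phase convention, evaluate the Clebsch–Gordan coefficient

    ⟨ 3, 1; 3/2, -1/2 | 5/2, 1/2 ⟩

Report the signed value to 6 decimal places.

triangle: 2!*4!*1!/8! = 48/40320
(j±m)!: 4!*2!*1!*2!*3!*2! = 1152
prefactor² = (2J+1)*Δ*N² = 288/35
  k=0: +1/(0!*2!*2!*1!*2!*0!) = 1/8
  k=1: −1/(1!*1!*1!*0!*3!*1!) = -1/6
Σ = -1/24  ⇒  CG² = 288/35*(-1/24)² = 1/70
CG = −√(1/70) = -0.119523

−√(1/70) ≈ -0.119523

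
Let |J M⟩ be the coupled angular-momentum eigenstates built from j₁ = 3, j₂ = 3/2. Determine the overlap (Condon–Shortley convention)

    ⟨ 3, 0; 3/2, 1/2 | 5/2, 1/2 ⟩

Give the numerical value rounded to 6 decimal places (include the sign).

√[6·2!4!1!/8! · 3!3!2!1!3!2!] = √(216/35)
  +(−1)^1/∏(1,1,2,1,2,0)! = -1/4  (running -1/4)
  +(−1)^2/∏(2,0,1,0,3,1)! = 1/12  (running -1/6)
⟨..|..⟩ = √(216/35)·(-1/6) = -0.414039

−√(6/35) ≈ -0.414039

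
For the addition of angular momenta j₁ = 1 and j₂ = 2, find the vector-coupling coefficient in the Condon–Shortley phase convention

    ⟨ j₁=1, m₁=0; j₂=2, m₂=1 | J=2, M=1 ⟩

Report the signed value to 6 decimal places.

j₁+j₂−J=1  J+j₁−j₂=1  J−j₁+j₂=3  j₁+j₂+J+1=6
(j₁±m₁, j₂±m₂, J±M) = (1,1,3,1,3,1)
P² = 3/2
sum k=0..1:
  [0] +1/6 = 1/6
  [1] −1/2 = -1/2
S = -1/3
C² = P²·S² = 1/6 ; C = -0.408248

−√(1/6) ≈ -0.408248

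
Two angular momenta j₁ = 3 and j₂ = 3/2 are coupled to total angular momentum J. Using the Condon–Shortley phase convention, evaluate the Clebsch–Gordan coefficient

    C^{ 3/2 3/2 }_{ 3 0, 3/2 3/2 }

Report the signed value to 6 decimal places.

-0.169031

√[4·3!3!0!/7! · 3!3!3!0!3!0!] = √(1296/35)
  +(−1)^3/∏(3,0,0,0,3,0)! = -1/36  (running -1/36)
⟨..|..⟩ = √(1296/35)·(-1/36) = -0.169031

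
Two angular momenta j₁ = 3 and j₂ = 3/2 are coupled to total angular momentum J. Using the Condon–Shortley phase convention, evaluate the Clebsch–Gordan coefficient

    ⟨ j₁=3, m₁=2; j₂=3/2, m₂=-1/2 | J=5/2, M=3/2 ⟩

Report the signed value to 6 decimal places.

+√(1/14) ≈ +0.267261

j₁+j₂−J=2  J+j₁−j₂=4  J−j₁+j₂=1  j₁+j₂+J+1=8
(j₁±m₁, j₂±m₂, J±M) = (5,1,1,2,4,1)
P² = 288/7
sum k=0..1:
  [0] +1/12 = 1/12
  [1] −1/24 = -1/24
S = 1/24
C² = P²·S² = 1/14 ; C = +0.267261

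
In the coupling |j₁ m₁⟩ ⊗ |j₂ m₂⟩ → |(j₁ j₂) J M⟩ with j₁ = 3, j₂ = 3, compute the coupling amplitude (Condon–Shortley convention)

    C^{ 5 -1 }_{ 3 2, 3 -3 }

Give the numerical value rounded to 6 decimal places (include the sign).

√[11·1!5!5!/12! · 5!1!0!6!4!6!] = √(3456000/7)
  +(−1)^0/∏(0,1,1,0,4,5)! = 1/2880  (running 1/2880)
⟨..|..⟩ = √(3456000/7)·(1/2880) = +0.243975

+√(5/84) = +0.243975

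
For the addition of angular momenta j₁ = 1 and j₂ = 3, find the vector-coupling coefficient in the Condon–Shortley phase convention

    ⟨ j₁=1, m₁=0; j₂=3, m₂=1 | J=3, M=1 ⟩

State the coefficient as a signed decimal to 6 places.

j₁+j₂−J=1  J+j₁−j₂=1  J−j₁+j₂=5  j₁+j₂+J+1=8
(j₁±m₁, j₂±m₂, J±M) = (1,1,4,2,4,2)
P² = 48
sum k=0..1:
  [0] +1/24 = 1/24
  [1] −1/12 = -1/12
S = -1/24
C² = P²·S² = 1/12 ; C = -0.288675

−√(1/12) = -0.288675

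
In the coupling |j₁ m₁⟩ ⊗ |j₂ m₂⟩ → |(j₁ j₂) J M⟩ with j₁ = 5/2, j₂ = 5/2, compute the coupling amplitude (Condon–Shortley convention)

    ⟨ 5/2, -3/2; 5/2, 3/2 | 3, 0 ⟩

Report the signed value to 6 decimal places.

triangle: 2!·3!·3!/9! = 72/362880
(j±m)!: 1!·4!·4!·1!·3!·3! = 20736
prefactor² = (2J+1)·Δ·N² = 144/5
  k=1: −1/(1!·1!·3!·3!·0!·0!) = -1/36
  k=2: +1/(2!·0!·2!·2!·1!·1!) = 1/8
Σ = 7/72  ⇒  CG² = 144/5·7/72² = 49/180
CG = +√(49/180) = +0.521749

+0.521749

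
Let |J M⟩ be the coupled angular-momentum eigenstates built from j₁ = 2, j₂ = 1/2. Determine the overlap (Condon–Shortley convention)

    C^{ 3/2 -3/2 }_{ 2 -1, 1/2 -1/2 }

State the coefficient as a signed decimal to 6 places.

+√(1/5) = +0.447214

triangle: 1!·3!·0!/5! = 6/120
(j±m)!: 1!·3!·0!·1!·0!·3! = 36
prefactor² = (2J+1)·Δ·N² = 36/5
  k=0: +1/(0!·1!·3!·0!·0!·0!) = 1/6
Σ = 1/6  ⇒  CG² = 36/5·1/6² = 1/5
CG = +√(1/5) = +0.447214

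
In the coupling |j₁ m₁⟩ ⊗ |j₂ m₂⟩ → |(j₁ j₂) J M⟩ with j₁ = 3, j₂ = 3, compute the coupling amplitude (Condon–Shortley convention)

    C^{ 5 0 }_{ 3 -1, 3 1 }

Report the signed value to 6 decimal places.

√[11·1!5!5!/12! · 2!4!4!2!5!5!] = √(76800/7)
  +(−1)^0/∏(0,1,4,4,1,1)! = 1/576  (running 1/576)
  +(−1)^1/∏(1,0,3,3,2,2)! = -1/144  (running -1/192)
⟨..|..⟩ = √(76800/7)·(-1/192) = -0.545545

-0.545545  (= −√(25/84))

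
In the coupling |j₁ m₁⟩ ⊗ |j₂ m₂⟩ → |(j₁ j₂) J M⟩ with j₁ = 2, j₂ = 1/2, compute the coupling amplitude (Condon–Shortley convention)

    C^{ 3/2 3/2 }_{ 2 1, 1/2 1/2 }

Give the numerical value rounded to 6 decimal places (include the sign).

j₁+j₂−J=1  J+j₁−j₂=3  J−j₁+j₂=0  j₁+j₂+J+1=5
(j₁±m₁, j₂±m₂, J±M) = (3,1,1,0,3,0)
P² = 36/5
sum k=1..1:
  [1] −1/6 = -1/6
S = -1/6
C² = P²·S² = 1/5 ; C = -0.447214

−√(1/5) = -0.447214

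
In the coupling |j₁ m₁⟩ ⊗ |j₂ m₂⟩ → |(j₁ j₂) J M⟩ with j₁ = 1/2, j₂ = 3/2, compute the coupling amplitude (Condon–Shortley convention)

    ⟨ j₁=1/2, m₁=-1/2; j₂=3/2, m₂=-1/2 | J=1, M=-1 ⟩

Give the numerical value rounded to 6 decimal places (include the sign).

triangle: 1!*0!*2!/4! = 2/24
(j±m)!: 0!*1!*1!*2!*0!*2! = 4
prefactor² = (2J+1)*Δ*N² = 1
  k=1: −1/(1!*0!*0!*0!*0!*2!) = -1/2
Σ = -1/2  ⇒  CG² = 1*(-1/2)² = 1/4
CG = −√(1/4) = -0.500000

−√(1/4) = -0.500000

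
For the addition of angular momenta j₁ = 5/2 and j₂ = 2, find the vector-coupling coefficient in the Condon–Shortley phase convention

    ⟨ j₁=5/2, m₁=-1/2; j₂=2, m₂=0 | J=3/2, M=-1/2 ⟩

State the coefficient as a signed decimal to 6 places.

+√(2/35) = +0.239046

triangle: 3!*2!*1!/7! = 12/5040
(j±m)!: 2!*3!*2!*2!*1!*2! = 96
prefactor² = (2J+1)*Δ*N² = 32/35
  k=1: −1/(1!*2!*2!*1!*0!*0!) = -1/4
  k=2: +1/(2!*1!*1!*0!*1!*1!) = 1/2
Σ = 1/4  ⇒  CG² = 32/35*1/4² = 2/35
CG = +√(2/35) = +0.239046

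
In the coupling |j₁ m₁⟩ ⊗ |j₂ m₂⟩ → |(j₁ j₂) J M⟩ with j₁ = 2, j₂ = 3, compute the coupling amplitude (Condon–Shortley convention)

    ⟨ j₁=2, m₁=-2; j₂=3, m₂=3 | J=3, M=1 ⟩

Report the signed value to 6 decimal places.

triangle: 2!·2!·4!/9! = 96/362880
(j±m)!: 0!·4!·6!·0!·4!·2! = 829440
prefactor² = (2J+1)·Δ·N² = 1536
  k=2: +1/(2!·0!·2!·4!·0!·0!) = 1/96
Σ = 1/96  ⇒  CG² = 1536·1/96² = 1/6
CG = +√(1/6) = +0.408248

+√(1/6) ≈ +0.408248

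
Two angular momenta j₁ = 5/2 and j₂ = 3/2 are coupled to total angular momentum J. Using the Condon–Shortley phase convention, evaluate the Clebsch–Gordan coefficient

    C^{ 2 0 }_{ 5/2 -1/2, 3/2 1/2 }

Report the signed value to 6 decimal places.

triangle: 2!×3!×1!/7! = 12/5040
(j±m)!: 2!×3!×2!×1!×2!×2! = 96
prefactor² = (2J+1)×Δ×N² = 8/7
  k=1: −1/(1!×1!×2!×1!×1!×0!) = -1/2
  k=2: +1/(2!×0!×1!×0!×2!×1!) = 1/4
Σ = -1/4  ⇒  CG² = 8/7×(-1/4)² = 1/14
CG = −√(1/14) = -0.267261

-0.267261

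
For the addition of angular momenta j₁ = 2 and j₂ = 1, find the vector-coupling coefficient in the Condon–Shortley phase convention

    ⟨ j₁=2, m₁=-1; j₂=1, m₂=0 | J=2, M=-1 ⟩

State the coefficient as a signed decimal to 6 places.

−√(1/6) ≈ -0.408248

j₁+j₂−J=1  J+j₁−j₂=3  J−j₁+j₂=1  j₁+j₂+J+1=6
(j₁±m₁, j₂±m₂, J±M) = (1,3,1,1,1,3)
P² = 3/2
sum k=0..1:
  [0] +1/6 = 1/6
  [1] −1/2 = -1/2
S = -1/3
C² = P²·S² = 1/6 ; C = -0.408248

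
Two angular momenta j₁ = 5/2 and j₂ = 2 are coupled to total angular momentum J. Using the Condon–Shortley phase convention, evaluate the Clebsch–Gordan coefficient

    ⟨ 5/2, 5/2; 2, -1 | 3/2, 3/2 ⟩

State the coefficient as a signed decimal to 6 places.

j₁+j₂−J=3  J+j₁−j₂=2  J−j₁+j₂=1  j₁+j₂+J+1=7
(j₁±m₁, j₂±m₂, J±M) = (5,0,1,3,3,0)
P² = 288/7
sum k=0..0:
  [0] +1/12 = 1/12
S = 1/12
C² = P²·S² = 2/7 ; C = +0.534522

+√(2/7) ≈ +0.534522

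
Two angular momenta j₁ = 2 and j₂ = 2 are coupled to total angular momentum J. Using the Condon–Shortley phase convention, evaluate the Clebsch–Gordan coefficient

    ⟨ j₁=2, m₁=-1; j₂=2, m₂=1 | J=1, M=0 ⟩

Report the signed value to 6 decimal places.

+√(1/10) ≈ +0.316228

√[3·3!1!1!/6! · 1!3!3!1!1!1!] = √(9/10)
  +(−1)^2/∏(2,1,1,1,0,0)! = 1/2  (running 1/2)
  +(−1)^3/∏(3,0,0,0,1,1)! = -1/6  (running 1/3)
⟨..|..⟩ = √(9/10)·(1/3) = +0.316228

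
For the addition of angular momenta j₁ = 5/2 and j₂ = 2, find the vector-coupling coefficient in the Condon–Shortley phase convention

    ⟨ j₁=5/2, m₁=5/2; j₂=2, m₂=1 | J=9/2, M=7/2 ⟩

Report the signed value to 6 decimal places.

+0.666667  (= +√(4/9))

triangle: 0!×5!×4!/10! = 2880/3628800
(j±m)!: 5!×0!×3!×1!×8!×1! = 29030400
prefactor² = (2J+1)×Δ×N² = 230400
  k=0: +1/(0!×0!×0!×3!×5!×1!) = 1/720
Σ = 1/720  ⇒  CG² = 230400×1/720² = 4/9
CG = +√(4/9) = +0.666667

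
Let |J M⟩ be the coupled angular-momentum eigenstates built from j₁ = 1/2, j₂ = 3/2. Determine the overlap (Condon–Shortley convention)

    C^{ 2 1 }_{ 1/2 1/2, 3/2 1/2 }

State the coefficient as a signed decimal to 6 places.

√[5·0!1!3!/5! · 1!0!2!1!3!1!] = √(3)
  +(−1)^0/∏(0,0,0,2,1,1)! = 1/2  (running 1/2)
⟨..|..⟩ = √(3)·(1/2) = +0.866025

+0.866025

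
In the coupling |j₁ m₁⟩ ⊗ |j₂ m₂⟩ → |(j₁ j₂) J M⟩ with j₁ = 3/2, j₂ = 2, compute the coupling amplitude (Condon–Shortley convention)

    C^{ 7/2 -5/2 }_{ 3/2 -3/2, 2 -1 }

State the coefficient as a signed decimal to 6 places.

j₁+j₂−J=0  J+j₁−j₂=3  J−j₁+j₂=4  j₁+j₂+J+1=8
(j₁±m₁, j₂±m₂, J±M) = (0,3,1,3,1,6)
P² = 5184/7
sum k=0..0:
  [0] +1/36 = 1/36
S = 1/36
C² = P²·S² = 4/7 ; C = +0.755929

+0.755929  (= +√(4/7))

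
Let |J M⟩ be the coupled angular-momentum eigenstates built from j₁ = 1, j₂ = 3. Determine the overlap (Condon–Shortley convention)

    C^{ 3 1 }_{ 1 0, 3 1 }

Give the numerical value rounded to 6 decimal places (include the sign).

−√(1/12) = -0.288675

j₁+j₂−J=1  J+j₁−j₂=1  J−j₁+j₂=5  j₁+j₂+J+1=8
(j₁±m₁, j₂±m₂, J±M) = (1,1,4,2,4,2)
P² = 48
sum k=0..1:
  [0] +1/24 = 1/24
  [1] −1/12 = -1/12
S = -1/24
C² = P²·S² = 1/12 ; C = -0.288675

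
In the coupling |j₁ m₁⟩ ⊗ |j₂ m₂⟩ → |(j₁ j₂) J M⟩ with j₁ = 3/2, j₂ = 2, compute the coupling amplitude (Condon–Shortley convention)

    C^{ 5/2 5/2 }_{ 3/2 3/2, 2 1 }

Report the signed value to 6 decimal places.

j₁+j₂−J=1  J+j₁−j₂=2  J−j₁+j₂=3  j₁+j₂+J+1=7
(j₁±m₁, j₂±m₂, J±M) = (3,0,3,1,5,0)
P² = 432/7
sum k=0..0:
  [0] +1/12 = 1/12
S = 1/12
C² = P²·S² = 3/7 ; C = +0.654654

+0.654654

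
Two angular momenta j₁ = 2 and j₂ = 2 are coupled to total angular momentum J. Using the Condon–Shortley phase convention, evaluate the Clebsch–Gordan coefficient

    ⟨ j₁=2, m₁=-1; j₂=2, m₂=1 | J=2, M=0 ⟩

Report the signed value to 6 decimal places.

+0.267261

j₁+j₂−J=2  J+j₁−j₂=2  J−j₁+j₂=2  j₁+j₂+J+1=7
(j₁±m₁, j₂±m₂, J±M) = (1,3,3,1,2,2)
P² = 8/7
sum k=1..2:
  [1] −1/4 = -1/4
  [2] +1/2 = 1/2
S = 1/4
C² = P²·S² = 1/14 ; C = +0.267261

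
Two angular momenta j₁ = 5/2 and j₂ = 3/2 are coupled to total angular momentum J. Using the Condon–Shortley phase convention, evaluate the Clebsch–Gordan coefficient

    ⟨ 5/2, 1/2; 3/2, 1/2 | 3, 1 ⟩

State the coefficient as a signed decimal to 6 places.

triangle: 1!*4!*2!/8! = 48/40320
(j±m)!: 3!*2!*2!*1!*4!*2! = 1152
prefactor² = (2J+1)*Δ*N² = 48/5
  k=0: +1/(0!*1!*2!*2!*2!*0!) = 1/8
  k=1: −1/(1!*0!*1!*1!*3!*1!) = -1/6
Σ = -1/24  ⇒  CG² = 48/5*(-1/24)² = 1/60
CG = −√(1/60) = -0.129099

−√(1/60) = -0.129099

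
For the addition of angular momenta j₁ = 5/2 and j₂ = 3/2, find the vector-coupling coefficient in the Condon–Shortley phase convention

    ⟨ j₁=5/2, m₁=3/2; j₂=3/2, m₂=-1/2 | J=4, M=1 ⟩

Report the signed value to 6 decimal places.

+√(15/56) ≈ +0.517549

triangle: 0!·5!·3!/9! = 720/362880
(j±m)!: 4!·1!·1!·2!·5!·3! = 34560
prefactor² = (2J+1)·Δ·N² = 4320/7
  k=0: +1/(0!·0!·1!·1!·4!·2!) = 1/48
Σ = 1/48  ⇒  CG² = 4320/7·1/48² = 15/56
CG = +√(15/56) = +0.517549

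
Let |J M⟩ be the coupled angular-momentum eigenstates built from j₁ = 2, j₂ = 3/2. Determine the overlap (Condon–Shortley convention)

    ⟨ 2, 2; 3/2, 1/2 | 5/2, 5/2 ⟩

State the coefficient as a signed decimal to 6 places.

triangle: 1!*3!*2!/7! = 12/5040
(j±m)!: 4!*0!*2!*1!*5!*0! = 5760
prefactor² = (2J+1)*Δ*N² = 576/7
  k=0: +1/(0!*1!*0!*2!*3!*0!) = 1/12
Σ = 1/12  ⇒  CG² = 576/7*1/12² = 4/7
CG = +√(4/7) = +0.755929

+0.755929  (= +√(4/7))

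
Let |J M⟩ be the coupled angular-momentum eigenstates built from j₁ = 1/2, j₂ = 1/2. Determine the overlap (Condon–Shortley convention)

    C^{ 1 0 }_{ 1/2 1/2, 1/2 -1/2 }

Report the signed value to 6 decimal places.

+0.707107

j₁+j₂−J=0  J+j₁−j₂=1  J−j₁+j₂=1  j₁+j₂+J+1=3
(j₁±m₁, j₂±m₂, J±M) = (1,0,0,1,1,1)
P² = 1/2
sum k=0..0:
  [0] +1/1 = 1
S = 1
C² = P²·S² = 1/2 ; C = +0.707107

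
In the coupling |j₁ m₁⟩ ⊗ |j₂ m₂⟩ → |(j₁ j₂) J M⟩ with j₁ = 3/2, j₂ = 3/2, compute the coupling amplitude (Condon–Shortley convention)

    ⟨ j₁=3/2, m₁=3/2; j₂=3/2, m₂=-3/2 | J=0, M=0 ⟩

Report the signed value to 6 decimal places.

j₁+j₂−J=3  J+j₁−j₂=0  J−j₁+j₂=0  j₁+j₂+J+1=4
(j₁±m₁, j₂±m₂, J±M) = (3,0,0,3,0,0)
P² = 9
sum k=0..0:
  [0] +1/6 = 1/6
S = 1/6
C² = P²·S² = 1/4 ; C = +0.500000

+√(1/4) = +0.500000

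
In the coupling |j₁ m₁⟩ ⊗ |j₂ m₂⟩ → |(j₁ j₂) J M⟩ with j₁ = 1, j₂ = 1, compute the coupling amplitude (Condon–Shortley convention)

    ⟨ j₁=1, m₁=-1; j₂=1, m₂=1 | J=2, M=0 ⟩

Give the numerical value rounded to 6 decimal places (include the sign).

+0.408248  (= +√(1/6))

j₁+j₂−J=0  J+j₁−j₂=2  J−j₁+j₂=2  j₁+j₂+J+1=5
(j₁±m₁, j₂±m₂, J±M) = (0,2,2,0,2,2)
P² = 8/3
sum k=0..0:
  [0] +1/4 = 1/4
S = 1/4
C² = P²·S² = 1/6 ; C = +0.408248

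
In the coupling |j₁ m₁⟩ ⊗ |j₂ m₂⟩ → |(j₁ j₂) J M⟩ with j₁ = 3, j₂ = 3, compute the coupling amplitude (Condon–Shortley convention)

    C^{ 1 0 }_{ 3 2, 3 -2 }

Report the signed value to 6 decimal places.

−√(1/7) = -0.377964

√[3·5!1!1!/8! · 5!1!1!5!1!1!] = √(900/7)
  +(−1)^0/∏(0,5,1,1,0,0)! = 1/120  (running 1/120)
  +(−1)^1/∏(1,4,0,0,1,1)! = -1/24  (running -1/30)
⟨..|..⟩ = √(900/7)·(-1/30) = -0.377964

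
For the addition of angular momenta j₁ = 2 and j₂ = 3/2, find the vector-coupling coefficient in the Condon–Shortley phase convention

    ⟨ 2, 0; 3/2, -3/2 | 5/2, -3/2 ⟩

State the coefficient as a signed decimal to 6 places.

j₁+j₂−J=1  J+j₁−j₂=3  J−j₁+j₂=2  j₁+j₂+J+1=7
(j₁±m₁, j₂±m₂, J±M) = (2,2,0,3,1,4)
P² = 288/35
sum k=0..0:
  [0] +1/4 = 1/4
S = 1/4
C² = P²·S² = 18/35 ; C = +0.717137

+0.717137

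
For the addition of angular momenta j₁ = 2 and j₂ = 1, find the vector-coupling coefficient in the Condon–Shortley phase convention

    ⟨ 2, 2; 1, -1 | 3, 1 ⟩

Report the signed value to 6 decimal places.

+√(1/15) ≈ +0.258199

j₁+j₂−J=0  J+j₁−j₂=4  J−j₁+j₂=2  j₁+j₂+J+1=7
(j₁±m₁, j₂±m₂, J±M) = (4,0,0,2,4,2)
P² = 768/5
sum k=0..0:
  [0] +1/48 = 1/48
S = 1/48
C² = P²·S² = 1/15 ; C = +0.258199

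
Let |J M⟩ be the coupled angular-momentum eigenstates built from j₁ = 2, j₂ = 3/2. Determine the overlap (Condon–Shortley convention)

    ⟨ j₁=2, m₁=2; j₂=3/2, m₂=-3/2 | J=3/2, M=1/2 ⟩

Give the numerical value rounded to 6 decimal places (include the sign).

√[4·2!2!1!/6! · 4!0!0!3!2!1!] = √(32/5)
  +(−1)^0/∏(0,2,0,0,2,1)! = 1/4  (running 1/4)
⟨..|..⟩ = √(32/5)·(1/4) = +0.632456

+0.632456  (= +√(2/5))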